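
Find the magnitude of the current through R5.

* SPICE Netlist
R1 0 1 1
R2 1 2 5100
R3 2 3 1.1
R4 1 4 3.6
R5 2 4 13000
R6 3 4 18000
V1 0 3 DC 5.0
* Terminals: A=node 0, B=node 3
Nodal analysis, taking node 3 as the 0 V reference.
Source V1 fixes V_0 = 5 V.
KCL at each unknown node (sum of currents leaving = 0; resistances in Ω):
  Node 1: (V_1 - 5)/1 + (V_1 - V_2)/5100 + (V_1 - V_4)/3.6 = 0
  Node 2: (V_2 - V_1)/5100 + (V_2 - 0)/1.1 + (V_2 - V_4)/13000 = 0
  Node 4: (V_4 - V_1)/3.6 + (V_4 - V_2)/13000 + (V_4 - 0)/18000 = 0
Collecting terms (coefficients in siemens):
  1.278·V_1 - 0.0001961·V_2 - 0.2778·V_4 = 5
  0.9094·V_2 - 0.0001961·V_1 - 0.00007692·V_4 = 0
  0.2779·V_4 - 0.2778·V_1 - 0.00007692·V_2 = 0
Solving these 3 simultaneous equations (Gaussian elimination) gives:
  V_1 = 4.998 V, V_2 = 0.0015 V, V_4 = 4.996 V
I_R5 = (V_2 - V_4)/R5 = (0.0015 - 4.996)/13000 = -0.0003842 A
|I_R5| = 0.0003842 A

Final answer: |I_R5| = 0.0003842 A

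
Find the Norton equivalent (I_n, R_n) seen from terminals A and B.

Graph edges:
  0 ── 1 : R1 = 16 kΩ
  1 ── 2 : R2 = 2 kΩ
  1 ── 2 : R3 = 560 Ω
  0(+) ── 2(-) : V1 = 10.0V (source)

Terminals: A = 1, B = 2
Find the Thévenin equivalent first; then I_n = V_th/R_th and R_n = R_th.
Step 1 — V_th is the open-circuit voltage V_A - V_B (nothing connected across the terminals).
Nodal analysis, taking node 2 as the 0 V reference.
Source V1 fixes V_0 = 10 V.
KCL at each unknown node (sum of currents leaving = 0; resistances in Ω):
  Node 1: (V_1 - 10)/16000 + (V_1 - 0)/2000 + (V_1 - 0)/560 = 0
Collecting terms: 0.002348 × V_1 = 0.000625  =>  V_1 = 0.2662 V
V_th = V_1 - V_2 = 0.2662 - 0 = 0.2662 V
Step 2 — R_th: zero the source — replace V1 by a short circuit (node 2 merges into node 0) — and find the resistance seen between A (node 1) and B (node 0).
Reduce the network between node 1 (A) and node 0 (B) by series/parallel combination:
  Rp1 = R1 ‖ R2 ‖ R3 (parallel, all between nodes 0 and 1) = 1/(1/16000 + 1/2000 + 1/560) = 425.9 Ω
R_th = 425.9 Ω
I_n = V_th/R_th = 0.2662/425.9 = 0.000625 A, and R_n = R_th = 425.9 Ω

Final answer: I_n = 0.000625 A, R_n = 425.9 Ω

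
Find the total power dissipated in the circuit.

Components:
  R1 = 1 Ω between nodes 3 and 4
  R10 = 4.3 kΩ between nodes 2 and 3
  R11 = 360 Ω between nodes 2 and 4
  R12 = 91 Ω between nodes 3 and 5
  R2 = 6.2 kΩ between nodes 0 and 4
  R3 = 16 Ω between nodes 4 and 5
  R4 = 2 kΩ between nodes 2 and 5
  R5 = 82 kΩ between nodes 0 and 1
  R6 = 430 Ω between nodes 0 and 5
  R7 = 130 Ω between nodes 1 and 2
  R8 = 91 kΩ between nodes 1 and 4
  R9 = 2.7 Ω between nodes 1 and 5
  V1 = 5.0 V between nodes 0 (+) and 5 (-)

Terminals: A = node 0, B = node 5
Nodal analysis, taking node 5 as the 0 V reference.
Source V1 fixes V_0 = 5 V.
KCL at each unknown node (sum of currents leaving = 0; resistances in Ω):
  Node 1: (V_1 - 5)/82000 + (V_1 - V_2)/130 + (V_1 - V_4)/91000 + (V_1 - 0)/2.7 = 0
  Node 2: (V_2 - 0)/2000 + (V_2 - V_1)/130 + (V_2 - V_3)/4300 + (V_2 - V_4)/360 = 0
  Node 3: (V_3 - V_4)/1 + (V_3 - V_2)/4300 + (V_3 - 0)/91 = 0
  Node 4: (V_4 - V_3)/1 + (V_4 - 5)/6200 + (V_4 - 0)/16 + (V_4 - V_1)/91000 + (V_4 - V_2)/360 = 0
Collecting terms (coefficients in siemens):
  0.3781·V_1 - 0.007692·V_2 - 0.00001099·V_4 = 0.00006098
  0.0112·V_2 - 0.007692·V_1 - 0.0002326·V_3 - 0.002778·V_4 = 0
  1.011·V_3 - 0.0002326·V_2 - 1·V_4 = 0
  1.065·V_4 - 0.00001099·V_1 - 0.002778·V_2 - 1·V_3 = 0.0008065
Solving these 4 simultaneous equations (Gaussian elimination) gives:
  V_1 = 0.0002229 V, V_2 = 0.003013 V, V_3 = 0.01054 V, V_4 = 0.01065 V
Power in each resistor, P = (ΔV)²/R:
  P_R1 = (0.01054 - 0.01065)²/1 = 0.00000001381 W
  P_R2 = (5 - 0.01065)²/6200 = 0.004015 W
  P_R3 = (0.01065 - 0)²/16 = 0.000007094 W
  P_R4 = (0.003013 - 0)²/2000 = 0.00000000454 W
  P_R5 = (5 - 0.0002229)²/82000 = 0.0003049 W
  P_R6 = (5 - 0)²/430 = 0.05814 W
  P_R7 = (0.0002229 - 0.003013)²/130 = 0.0000000599 W
  P_R8 = (0.0002229 - 0.01065)²/91000 = 0.000000001196 W
  P_R9 = (0.0002229 - 0)²/2.7 = 0.0000000184 W
  P_R10 = (0.003013 - 0.01054)²/4300 = 0.00000001316 W
  P_R11 = (0.003013 - 0.01065)²/360 = 0.0000001622 W
  P_R12 = (0.01054 - 0)²/91 = 0.00000122 W
P_total = P_R1 + P_R2 + P_R3 + P_R4 + P_R5 + P_R6 + P_R7 + P_R8 + P_R9 + P_R10 + P_R11 + P_R12 = 0.06247 W

Final answer: 0.06247 W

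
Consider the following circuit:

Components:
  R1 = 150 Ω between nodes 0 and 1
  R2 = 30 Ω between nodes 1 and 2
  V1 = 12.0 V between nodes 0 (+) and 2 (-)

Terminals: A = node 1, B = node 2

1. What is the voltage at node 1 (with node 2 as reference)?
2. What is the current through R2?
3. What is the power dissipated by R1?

Nodal analysis, taking node 2 as the 0 V reference.
Source V1 fixes V_0 = 12 V.
KCL at each unknown node (sum of currents leaving = 0; resistances in Ω):
  Node 1: (V_1 - 12)/150 + (V_1 - 0)/30 = 0
Collecting terms: 0.04 × V_1 = 0.08  =>  V_1 = 2 V
Part 1:
  Read off the nodal solution: V_1 = 2 V
Part 2:
  I_R2 = (V_1 - V_2)/R2 = (2 - 0)/30 = 0.06667 A
  Magnitude: I_R2 = 0.06667 A
Part 3:
  I_R1 = (V_0 - V_1)/R1 = (12 - 2)/150 = 0.06667 A
  P_R1 = I_R1² × R1 = (0.06667)² × 150 = 0.6667 W

Final answers:
1. V_1 = 2 V
2. I_R2 = 0.06667 A
3. P_R1 = 0.6667 W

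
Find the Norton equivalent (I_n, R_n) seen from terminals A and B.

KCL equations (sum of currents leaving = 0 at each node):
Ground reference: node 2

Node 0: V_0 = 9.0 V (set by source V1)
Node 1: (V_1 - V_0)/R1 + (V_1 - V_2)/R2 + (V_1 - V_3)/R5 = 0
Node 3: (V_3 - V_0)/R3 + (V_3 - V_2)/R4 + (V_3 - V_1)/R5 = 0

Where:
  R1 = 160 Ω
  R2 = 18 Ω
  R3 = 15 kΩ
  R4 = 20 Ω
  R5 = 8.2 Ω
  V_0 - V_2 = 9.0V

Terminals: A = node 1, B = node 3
Find the Thévenin equivalent first; then I_n = V_th/R_th and R_n = R_th.
Step 1 — V_th is the open-circuit voltage V_A - V_B (nothing connected across the terminals).
Nodal analysis, taking node 2 as the 0 V reference.
Source V1 fixes V_0 = 9 V.
KCL at each unknown node (sum of currents leaving = 0; resistances in Ω):
  Node 1: (V_1 - 9)/160 + (V_1 - 0)/18 + (V_1 - V_3)/8.2 = 0
  Node 3: (V_3 - 9)/15000 + (V_3 - 0)/20 + (V_3 - V_1)/8.2 = 0
Collecting terms (coefficients in siemens):
  0.1838·V_1 - 0.122·V_3 = 0.05625
  0.172·V_3 - 0.122·V_1 = 0.0006
Determinant D = (0.1838)(0.172) - (-0.122)(-0.122) = 0.01674
V_1 = [(0.05625)(0.172) - (-0.122)(0.0006)]/D = 0.5825 V
V_3 = [(0.1838)(0.0006) - (0.05625)(-0.122)]/D = 0.4164 V
V_th = V_1 - V_3 = 0.5825 - 0.4164 = 0.166 V
Step 2 — R_th: zero the source — replace V1 by a short circuit (node 2 merges into node 0) — and find the resistance seen between A (node 1) and B (node 3).
Reduce the network between node 1 (A) and node 3 (B) by series/parallel combination:
  Rp1 = R1 ‖ R2 (parallel, both between nodes 0 and 1) = 1/(1/160 + 1/18) = 16.18 Ω
  Rp2 = R3 ‖ R4 (parallel, both between nodes 0 and 3) = 1/(1/15000 + 1/20) = 19.97 Ω
  Rs1 = Rp1 + Rp2 (series, joined only at node 0) = 16.18 + 19.97 = 36.15 Ω
  Rp3 = R5 ‖ Rs1 (parallel, both between nodes 1 and 3) = 1/(1/8.2 + 1/36.15) = 6.684 Ω
R_th = 6.684 Ω
I_n = V_th/R_th = 0.166/6.684 = 0.02484 A, and R_n = R_th = 6.684 Ω

Final answer: I_n = 0.02484 A, R_n = 6.684 Ω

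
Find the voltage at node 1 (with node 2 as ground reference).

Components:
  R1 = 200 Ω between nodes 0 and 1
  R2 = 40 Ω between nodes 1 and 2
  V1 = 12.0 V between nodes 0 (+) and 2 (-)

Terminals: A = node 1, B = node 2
Nodal analysis, taking node 2 as the 0 V reference.
Source V1 fixes V_0 = 12 V.
KCL at each unknown node (sum of currents leaving = 0; resistances in Ω):
  Node 1: (V_1 - 12)/200 + (V_1 - 0)/40 = 0
Collecting terms: 0.03 × V_1 = 0.06  =>  V_1 = 2 V
The requested potential is V_1 = 2 V.

Final answer: V_1 = 2 V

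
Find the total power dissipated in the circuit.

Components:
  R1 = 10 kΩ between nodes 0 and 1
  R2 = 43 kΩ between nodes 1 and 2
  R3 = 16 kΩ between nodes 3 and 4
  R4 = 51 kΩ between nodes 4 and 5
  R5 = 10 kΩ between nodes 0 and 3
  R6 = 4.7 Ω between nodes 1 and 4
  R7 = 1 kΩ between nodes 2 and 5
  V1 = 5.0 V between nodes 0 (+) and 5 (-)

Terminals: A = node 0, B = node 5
Nodal analysis, taking node 5 as the 0 V reference.
Source V1 fixes V_0 = 5 V.
KCL at each unknown node (sum of currents leaving = 0; resistances in Ω):
  Node 1: (V_1 - 5)/10000 + (V_1 - V_2)/43000 + (V_1 - V_4)/4.7 = 0
  Node 2: (V_2 - V_1)/43000 + (V_2 - 0)/1000 = 0
  Node 3: (V_3 - V_4)/16000 + (V_3 - 5)/10000 = 0
  Node 4: (V_4 - V_3)/16000 + (V_4 - 0)/51000 + (V_4 - V_1)/4.7 = 0
Collecting terms (coefficients in siemens):
  0.2129·V_1 - 0.00002326·V_2 - 0.2128·V_4 = 0.0005
  0.001023·V_2 - 0.00002326·V_1 = 0
  0.0001625·V_3 - 0.0000625·V_4 = 0.0005
  0.2128·V_4 - 0.2128·V_1 - 0.0000625·V_3 = 0
Solving these 4 simultaneous equations (Gaussian elimination) gives:
  V_1 = 3.829 V, V_2 = 0.08703 V, V_3 = 4.55 V, V_4 = 3.829 V
Power in each resistor, P = (ΔV)²/R:
  P_R1 = (5 - 3.829)²/10000 = 0.0001371 W
  P_R2 = (3.829 - 0.08703)²/43000 = 0.0003257 W
  P_R3 = (4.55 - 3.829)²/16000 = 0.00003245 W
  P_R4 = (3.829 - 0)²/51000 = 0.0002875 W
  P_R5 = (5 - 4.55)²/10000 = 0.00002028 W
  P_R6 = (3.829 - 3.829)²/4.7 = 0.000000004243 W
  P_R7 = (0.08703 - 0)²/1000 = 0.000007574 W
P_total = P_R1 + P_R2 + P_R3 + P_R4 + P_R5 + P_R6 + P_R7 = 0.0008105 W

Final answer: 0.0008105 W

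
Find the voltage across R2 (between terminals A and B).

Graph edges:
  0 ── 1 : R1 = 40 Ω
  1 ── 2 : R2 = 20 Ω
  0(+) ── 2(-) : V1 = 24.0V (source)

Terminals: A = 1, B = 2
R1 and R2 are in series across V1 (node 0 → node 1 → node 2), and the output A–B is taken across R2, so this is a voltage divider.
Series current: I = V1/(R1 + R2) = 24/(40 + 20) = 24/60 = 0.4 A
V_R2 = I × R2 = V1 × R2/(R1 + R2) = 24 × 20/60 = 8 V

Final answer: 8 V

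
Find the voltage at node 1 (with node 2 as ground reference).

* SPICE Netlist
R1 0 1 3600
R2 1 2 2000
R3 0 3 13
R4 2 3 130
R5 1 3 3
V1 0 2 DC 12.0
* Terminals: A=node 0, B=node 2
Nodal analysis, taking node 2 as the 0 V reference.
Source V1 fixes V_0 = 12 V.
KCL at each unknown node (sum of currents leaving = 0; resistances in Ω):
  Node 1: (V_1 - 12)/3600 + (V_1 - 0)/2000 + (V_1 - V_3)/3 = 0
  Node 3: (V_3 - 12)/13 + (V_3 - 0)/130 + (V_3 - V_1)/3 = 0
Collecting terms (coefficients in siemens):
  0.3341·V_1 - 0.3333·V_3 = 0.003333
  0.4179·V_3 - 0.3333·V_1 = 0.9231
Determinant D = (0.3341)(0.4179) - (-0.3333)(-0.3333) = 0.02853
V_1 = [(0.003333)(0.4179) - (-0.3333)(0.9231)]/D = 10.83 V
V_3 = [(0.3341)(0.9231) - (0.003333)(-0.3333)]/D = 10.85 V
The requested potential is V_1 = 10.83 V.

Final answer: V_1 = 10.83 V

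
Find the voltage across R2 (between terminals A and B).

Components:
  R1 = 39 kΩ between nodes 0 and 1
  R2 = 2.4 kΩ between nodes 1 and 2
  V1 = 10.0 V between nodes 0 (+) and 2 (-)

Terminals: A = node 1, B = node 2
R1 and R2 are in series across V1 (node 0 → node 1 → node 2), and the output A–B is taken across R2, so this is a voltage divider.
Series current: I = V1/(R1 + R2) = 10/(39000 + 2400) = 10/41400 = 0.0002415 A
V_R2 = I × R2 = V1 × R2/(R1 + R2) = 10 × 2400/41400 = 0.5797 V

Final answer: 0.5797 V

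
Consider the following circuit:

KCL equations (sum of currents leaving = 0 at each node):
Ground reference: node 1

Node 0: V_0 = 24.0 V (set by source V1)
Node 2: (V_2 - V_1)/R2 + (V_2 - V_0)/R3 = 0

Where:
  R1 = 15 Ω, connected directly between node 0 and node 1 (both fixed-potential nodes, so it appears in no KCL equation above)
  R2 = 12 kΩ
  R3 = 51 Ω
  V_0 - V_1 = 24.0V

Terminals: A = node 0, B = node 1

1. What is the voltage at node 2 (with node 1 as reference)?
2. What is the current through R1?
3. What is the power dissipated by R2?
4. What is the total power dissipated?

Nodal analysis, taking node 1 as the 0 V reference.
Source V1 fixes V_0 = 24 V.
KCL at each unknown node (sum of currents leaving = 0; resistances in Ω):
  Node 2: (V_2 - 0)/12000 + (V_2 - 24)/51 = 0
Collecting terms: 0.01969 × V_2 = 0.4706  =>  V_2 = 23.9 V
Part 1:
  Read off the nodal solution: V_2 = 23.9 V
Part 2:
  I_R1 = (V_0 - V_1)/R1 = (24 - 0)/15 = 1.6 A
  Magnitude: I_R1 = 1.6 A
Part 3:
  I_R2 = (V_1 - V_2)/R2 = (0 - 23.9)/12000 = -0.001992 A
  P_R2 = I_R2² × R2 = (-0.001992)² × 12000 = 0.04759 W
Part 4:
  Power in each resistor, P = (ΔV)²/R:
    P_R1 = (24 - 0)²/15 = 38.4 W
    P_R2 = (0 - 23.9)²/12000 = 0.04759 W
    P_R3 = (24 - 23.9)²/51 = 0.0002023 W
  P_total = P_R1 + P_R2 + P_R3 = 38.45 W

Final answers:
1. V_2 = 23.9 V
2. I_R1 = 1.6 A
3. P_R2 = 0.04759 W
4. P_total = 38.45 W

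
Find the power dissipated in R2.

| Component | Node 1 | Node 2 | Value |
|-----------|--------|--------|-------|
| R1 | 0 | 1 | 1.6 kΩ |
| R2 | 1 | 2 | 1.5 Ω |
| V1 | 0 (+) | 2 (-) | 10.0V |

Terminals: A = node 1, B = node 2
Nodal analysis, taking node 2 as the 0 V reference.
Source V1 fixes V_0 = 10 V.
KCL at each unknown node (sum of currents leaving = 0; resistances in Ω):
  Node 1: (V_1 - 10)/1600 + (V_1 - 0)/1.5 = 0
Collecting terms: 0.6673 × V_1 = 0.00625  =>  V_1 = 0.009366 V
I_R2 = (V_1 - V_2)/R2 = (0.009366 - 0)/1.5 = 0.006244 A
P_R2 = I_R2² × R2 = (0.006244)² × 1.5 = 0.00005848 W

Final answer: 5.848e-05 W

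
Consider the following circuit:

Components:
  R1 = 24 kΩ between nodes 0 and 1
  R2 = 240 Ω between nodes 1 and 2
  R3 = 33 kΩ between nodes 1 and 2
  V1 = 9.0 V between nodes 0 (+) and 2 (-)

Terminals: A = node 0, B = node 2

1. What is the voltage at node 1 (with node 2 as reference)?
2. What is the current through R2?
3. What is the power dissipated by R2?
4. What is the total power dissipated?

Nodal analysis, taking node 2 as the 0 V reference.
Source V1 fixes V_0 = 9 V.
KCL at each unknown node (sum of currents leaving = 0; resistances in Ω):
  Node 1: (V_1 - 9)/24000 + (V_1 - 0)/240 + (V_1 - 0)/33000 = 0
Collecting terms: 0.004239 × V_1 = 0.000375  =>  V_1 = 0.08847 V
Part 1:
  Read off the nodal solution: V_1 = 0.08847 V
Part 2:
  I_R2 = (V_1 - V_2)/R2 = (0.08847 - 0)/240 = 0.0003686 A
  Magnitude: I_R2 = 0.0003686 A
Part 3:
  I_R2 = (V_1 - V_2)/R2 = (0.08847 - 0)/240 = 0.0003686 A
  P_R2 = I_R2² × R2 = (0.0003686)² × 240 = 0.00003261 W
Part 4:
  Power in each resistor, P = (ΔV)²/R:
    P_R1 = (9 - 0.08847)²/24000 = 0.003309 W
    P_R2 = (0.08847 - 0)²/240 = 0.00003261 W
    P_R3 = (0.08847 - 0)²/33000 = 0.0000002372 W
  P_total = P_R1 + P_R2 + P_R3 = 0.003342 W

Final answers:
1. V_1 = 0.08847 V
2. I_R2 = 0.0003686 A
3. P_R2 = 3.261e-05 W
4. P_total = 0.003342 W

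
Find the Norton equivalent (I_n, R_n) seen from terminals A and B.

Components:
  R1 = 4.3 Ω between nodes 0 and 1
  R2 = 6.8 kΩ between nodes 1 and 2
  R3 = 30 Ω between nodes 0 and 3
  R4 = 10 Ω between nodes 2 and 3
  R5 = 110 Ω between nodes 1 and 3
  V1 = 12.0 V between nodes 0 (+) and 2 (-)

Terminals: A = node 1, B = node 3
Find the Thévenin equivalent first; then I_n = V_th/R_th and R_n = R_th.
Step 1 — V_th is the open-circuit voltage V_A - V_B (nothing connected across the terminals).
Nodal analysis, taking node 2 as the 0 V reference.
Source V1 fixes V_0 = 12 V.
KCL at each unknown node (sum of currents leaving = 0; resistances in Ω):
  Node 1: (V_1 - 12)/4.3 + (V_1 - 0)/6800 + (V_1 - V_3)/110 = 0
  Node 3: (V_3 - 12)/30 + (V_3 - 0)/10 + (V_3 - V_1)/110 = 0
Collecting terms (coefficients in siemens):
  0.2418·V_1 - 0.009091·V_3 = 2.791
  0.1424·V_3 - 0.009091·V_1 = 0.4
Determinant D = (0.2418)(0.1424) - (-0.009091)(-0.009091) = 0.03435
V_1 = [(2.791)(0.1424) - (-0.009091)(0.4)]/D = 11.68 V
V_3 = [(0.2418)(0.4) - (2.791)(-0.009091)]/D = 3.554 V
V_th = V_1 - V_3 = 11.68 - 3.554 = 8.121 V
Step 2 — R_th: zero the source — replace V1 by a short circuit (node 2 merges into node 0) — and find the resistance seen between A (node 1) and B (node 3).
Reduce the network between node 1 (A) and node 3 (B) by series/parallel combination:
  Rp1 = R1 ‖ R2 (parallel, both between nodes 0 and 1) = 1/(1/4.3 + 1/6800) = 4.297 Ω
  Rp2 = R3 ‖ R4 (parallel, both between nodes 0 and 3) = 1/(1/30 + 1/10) = 7.5 Ω
  Rs1 = Rp1 + Rp2 (series, joined only at node 0) = 4.297 + 7.5 = 11.8 Ω
  Rp3 = R5 ‖ Rs1 (parallel, both between nodes 1 and 3) = 1/(1/110 + 1/11.8) = 10.65 Ω
R_th = 10.65 Ω
I_n = V_th/R_th = 8.121/10.65 = 0.7622 A, and R_n = R_th = 10.65 Ω

Final answer: I_n = 0.7622 A, R_n = 10.65 Ω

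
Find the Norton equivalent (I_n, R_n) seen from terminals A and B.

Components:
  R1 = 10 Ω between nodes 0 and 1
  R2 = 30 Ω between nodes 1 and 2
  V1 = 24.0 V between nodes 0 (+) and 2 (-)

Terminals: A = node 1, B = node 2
Find the Thévenin equivalent first; then I_n = V_th/R_th and R_n = R_th.
Step 1 — V_th is the open-circuit voltage V_A - V_B (nothing connected across the terminals).
Nodal analysis, taking node 2 as the 0 V reference.
Source V1 fixes V_0 = 24 V.
KCL at each unknown node (sum of currents leaving = 0; resistances in Ω):
  Node 1: (V_1 - 24)/10 + (V_1 - 0)/30 = 0
Collecting terms: 0.1333 × V_1 = 2.4  =>  V_1 = 18 V
V_th = V_1 - V_2 = 18 - 0 = 18 V
Step 2 — R_th: zero the source — replace V1 by a short circuit (node 2 merges into node 0) — and find the resistance seen between A (node 1) and B (node 0).
Reduce the network between node 1 (A) and node 0 (B) by series/parallel combination:
  Rp1 = R1 ‖ R2 (parallel, both between nodes 0 and 1) = 1/(1/10 + 1/30) = 7.5 Ω
R_th = 7.5 Ω
I_n = V_th/R_th = 18/7.5 = 2.4 A, and R_n = R_th = 7.5 Ω

Final answer: I_n = 2.4 A, R_n = 7.5 Ω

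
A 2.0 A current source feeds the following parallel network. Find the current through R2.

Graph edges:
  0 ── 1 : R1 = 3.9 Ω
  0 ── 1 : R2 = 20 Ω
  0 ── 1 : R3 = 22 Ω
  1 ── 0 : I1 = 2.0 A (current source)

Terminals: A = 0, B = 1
All resistors sit directly between nodes 0 and 1, so they are in parallel and share one voltage V; the full source current 2 A splits among them.
1/R_par = 1/3.9 + 1/20 + 1/22 = 0.3519 S  =>  R_par = 2.842 Ω
V = I × R_par = 2 × 2.842 = 5.684 V
I_R2 = V/R2 = 5.684/20 = 0.2842 A

Final answer: 0.2842 A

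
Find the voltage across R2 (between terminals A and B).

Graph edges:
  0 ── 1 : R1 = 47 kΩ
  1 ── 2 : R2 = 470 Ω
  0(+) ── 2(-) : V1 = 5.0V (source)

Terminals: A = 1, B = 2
R1 and R2 are in series across V1 (node 0 → node 1 → node 2), and the output A–B is taken across R2, so this is a voltage divider.
Series current: I = V1/(R1 + R2) = 5/(47000 + 470) = 5/47470 = 0.0001053 A
V_R2 = I × R2 = V1 × R2/(R1 + R2) = 5 × 470/47470 = 0.0495 V

Final answer: 0.0495 V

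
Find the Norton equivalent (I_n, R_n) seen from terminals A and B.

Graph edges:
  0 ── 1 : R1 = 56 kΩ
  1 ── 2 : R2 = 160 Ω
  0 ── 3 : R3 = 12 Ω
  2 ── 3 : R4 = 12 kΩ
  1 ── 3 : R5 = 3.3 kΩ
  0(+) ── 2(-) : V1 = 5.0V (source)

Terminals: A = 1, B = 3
Find the Thévenin equivalent first; then I_n = V_th/R_th and R_n = R_th.
Step 1 — V_th is the open-circuit voltage V_A - V_B (nothing connected across the terminals).
Nodal analysis, taking node 2 as the 0 V reference.
Source V1 fixes V_0 = 5 V.
KCL at each unknown node (sum of currents leaving = 0; resistances in Ω):
  Node 1: (V_1 - 5)/56000 + (V_1 - 0)/160 + (V_1 - V_3)/3300 = 0
  Node 3: (V_3 - 5)/12 + (V_3 - 0)/12000 + (V_3 - V_1)/3300 = 0
Collecting terms (coefficients in siemens):
  0.006571·V_1 - 0.000303·V_3 = 0.00008929
  0.08372·V_3 - 0.000303·V_1 = 0.4167
Determinant D = (0.006571)(0.08372) - (-0.000303)(-0.000303) = 0.00055
V_1 = [(0.00008929)(0.08372) - (-0.000303)(0.4167)]/D = 0.2432 V
V_3 = [(0.006571)(0.4167) - (0.00008929)(-0.000303)]/D = 4.978 V
V_th = V_1 - V_3 = 0.2432 - 4.978 = -4.735 V
Step 2 — R_th: zero the source — replace V1 by a short circuit (node 2 merges into node 0) — and find the resistance seen between A (node 1) and B (node 3).
Reduce the network between node 1 (A) and node 3 (B) by series/parallel combination:
  Rp1 = R1 ‖ R2 (parallel, both between nodes 0 and 1) = 1/(1/56000 + 1/160) = 159.5 Ω
  Rp2 = R3 ‖ R4 (parallel, both between nodes 0 and 3) = 1/(1/12 + 1/12000) = 11.99 Ω
  Rs1 = Rp1 + Rp2 (series, joined only at node 0) = 159.5 + 11.99 = 171.5 Ω
  Rp3 = R5 ‖ Rs1 (parallel, both between nodes 1 and 3) = 1/(1/3300 + 1/171.5) = 163.1 Ω
R_th = 163.1 Ω
I_n = V_th/R_th = -4.735/163.1 = -0.02904 A, and R_n = R_th = 163.1 Ω

Final answer: I_n = -0.02904 A, R_n = 163.1 Ω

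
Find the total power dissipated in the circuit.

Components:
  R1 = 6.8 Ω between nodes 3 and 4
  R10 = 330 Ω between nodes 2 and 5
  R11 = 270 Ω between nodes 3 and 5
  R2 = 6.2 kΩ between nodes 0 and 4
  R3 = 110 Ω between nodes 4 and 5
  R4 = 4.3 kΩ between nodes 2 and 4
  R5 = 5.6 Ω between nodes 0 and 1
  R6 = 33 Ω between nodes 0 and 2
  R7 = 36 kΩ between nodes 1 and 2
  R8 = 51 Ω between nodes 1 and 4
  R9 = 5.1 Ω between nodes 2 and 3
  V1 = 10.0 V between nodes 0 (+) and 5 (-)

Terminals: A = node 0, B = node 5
Nodal analysis, taking node 5 as the 0 V reference.
Source V1 fixes V_0 = 10 V.
KCL at each unknown node (sum of currents leaving = 0; resistances in Ω):
  Node 1: (V_1 - 10)/5.6 + (V_1 - V_2)/36000 + (V_1 - V_4)/51 = 0
  Node 2: (V_2 - V_4)/4300 + (V_2 - 10)/33 + (V_2 - V_1)/36000 + (V_2 - V_3)/5.1 + (V_2 - 0)/330 = 0
  Node 3: (V_3 - V_4)/6.8 + (V_3 - V_2)/5.1 + (V_3 - 0)/270 = 0
  Node 4: (V_4 - V_3)/6.8 + (V_4 - 10)/6200 + (V_4 - 0)/110 + (V_4 - V_2)/4300 + (V_4 - V_1)/51 = 0
Collecting terms (coefficients in siemens):
  0.1982·V_1 - 0.00002778·V_2 - 0.01961·V_4 = 1.786
  0.2297·V_2 - 0.00002778·V_1 - 0.1961·V_3 - 0.0002326·V_4 = 0.303
  0.3468·V_3 - 0.1961·V_2 - 0.1471·V_4 = 0
  0.1762·V_4 - 0.01961·V_1 - 0.0002326·V_2 - 0.1471·V_3 = 0.001613
Solving these 4 simultaneous equations (Gaussian elimination) gives:
  V_1 = 9.735 V, V_2 = 7.694 V, V_3 = 7.457 V, V_4 = 7.328 V
Power in each resistor, P = (ΔV)²/R:
  P_R1 = (7.457 - 7.328)²/6.8 = 0.002431 W
  P_R2 = (10 - 7.328)²/6200 = 0.001151 W
  P_R3 = (7.328 - 0)²/110 = 0.4882 W
  P_R4 = (7.694 - 7.328)²/4300 = 0.00003113 W
  P_R5 = (10 - 9.735)²/5.6 = 0.0125 W
  P_R6 = (10 - 7.694)²/33 = 0.1611 W
  P_R7 = (9.735 - 7.694)²/36000 = 0.0001157 W
  P_R8 = (9.735 - 7.328)²/51 = 0.1136 W
  P_R9 = (7.694 - 7.457)²/5.1 = 0.01104 W
  P_R10 = (7.694 - 0)²/330 = 0.1794 W
  P_R11 = (7.457 - 0)²/270 = 0.2059 W
P_total = P_R1 + P_R2 + P_R3 + P_R4 + P_R5 + P_R6 + P_R7 + P_R8 + P_R9 + P_R10 + P_R11 = 1.176 W

Final answer: 1.176 W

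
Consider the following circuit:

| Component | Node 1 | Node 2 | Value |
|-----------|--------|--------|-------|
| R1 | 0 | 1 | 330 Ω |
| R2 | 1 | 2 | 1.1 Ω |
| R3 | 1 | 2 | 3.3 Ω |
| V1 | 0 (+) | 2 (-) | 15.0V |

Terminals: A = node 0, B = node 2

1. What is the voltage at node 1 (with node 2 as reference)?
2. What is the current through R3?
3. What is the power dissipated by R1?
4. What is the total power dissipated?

Nodal analysis, taking node 2 as the 0 V reference.
Source V1 fixes V_0 = 15 V.
KCL at each unknown node (sum of currents leaving = 0; resistances in Ω):
  Node 1: (V_1 - 15)/330 + (V_1 - 0)/1.1 + (V_1 - 0)/3.3 = 0
Collecting terms: 1.215 × V_1 = 0.04545  =>  V_1 = 0.03741 V
Part 1:
  Read off the nodal solution: V_1 = 0.03741 V
Part 2:
  I_R3 = (V_1 - V_2)/R3 = (0.03741 - 0)/3.3 = 0.01134 A
  Magnitude: I_R3 = 0.01134 A
Part 3:
  I_R1 = (V_0 - V_1)/R1 = (15 - 0.03741)/330 = 0.04534 A
  P_R1 = I_R1² × R1 = (0.04534)² × 330 = 0.6784 W
Part 4:
  Power in each resistor, P = (ΔV)²/R:
    P_R1 = (15 - 0.03741)²/330 = 0.6784 W
    P_R2 = (0.03741 - 0)²/1.1 = 0.001272 W
    P_R3 = (0.03741 - 0)²/3.3 = 0.000424 W
  P_total = P_R1 + P_R2 + P_R3 = 0.6801 W

Final answers:
1. V_1 = 0.03741 V
2. I_R3 = 0.01134 A
3. P_R1 = 0.6784 W
4. P_total = 0.6801 W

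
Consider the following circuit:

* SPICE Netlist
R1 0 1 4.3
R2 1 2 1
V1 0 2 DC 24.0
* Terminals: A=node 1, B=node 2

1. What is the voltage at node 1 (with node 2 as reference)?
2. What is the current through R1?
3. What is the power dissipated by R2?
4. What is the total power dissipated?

Nodal analysis, taking node 2 as the 0 V reference.
Source V1 fixes V_0 = 24 V.
KCL at each unknown node (sum of currents leaving = 0; resistances in Ω):
  Node 1: (V_1 - 24)/4.3 + (V_1 - 0)/1 = 0
Collecting terms: 1.233 × V_1 = 5.581  =>  V_1 = 4.528 V
Part 1:
  Read off the nodal solution: V_1 = 4.528 V
Part 2:
  I_R1 = (V_0 - V_1)/R1 = (24 - 4.528)/4.3 = 4.528 A
  Magnitude: I_R1 = 4.528 A
Part 3:
  I_R2 = (V_1 - V_2)/R2 = (4.528 - 0)/1 = 4.528 A
  P_R2 = I_R2² × R2 = (4.528)² × 1 = 20.51 W
Part 4:
  Power in each resistor, P = (ΔV)²/R:
    P_R1 = (24 - 4.528)²/4.3 = 88.17 W
    P_R2 = (4.528 - 0)²/1 = 20.51 W
  P_total = P_R1 + P_R2 = 108.7 W

Final answers:
1. V_1 = 4.528 V
2. I_R1 = 4.528 A
3. P_R2 = 20.51 W
4. P_total = 108.7 W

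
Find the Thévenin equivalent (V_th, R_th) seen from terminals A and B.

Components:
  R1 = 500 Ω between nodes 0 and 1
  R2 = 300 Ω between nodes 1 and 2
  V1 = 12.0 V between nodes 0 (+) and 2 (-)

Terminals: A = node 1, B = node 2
Step 1 — V_th is the open-circuit voltage V_A - V_B (nothing connected across the terminals).
Nodal analysis, taking node 2 as the 0 V reference.
Source V1 fixes V_0 = 12 V.
KCL at each unknown node (sum of currents leaving = 0; resistances in Ω):
  Node 1: (V_1 - 12)/500 + (V_1 - 0)/300 = 0
Collecting terms: 0.005333 × V_1 = 0.024  =>  V_1 = 4.5 V
V_th = V_1 - V_2 = 4.5 - 0 = 4.5 V
Step 2 — R_th: zero the source — replace V1 by a short circuit (node 2 merges into node 0) — and find the resistance seen between A (node 1) and B (node 0).
Reduce the network between node 1 (A) and node 0 (B) by series/parallel combination:
  Rp1 = R1 ‖ R2 (parallel, both between nodes 0 and 1) = 1/(1/500 + 1/300) = 187.5 Ω
R_th = 187.5 Ω

Final answer: V_th = 4.5 V, R_th = 187.5 Ω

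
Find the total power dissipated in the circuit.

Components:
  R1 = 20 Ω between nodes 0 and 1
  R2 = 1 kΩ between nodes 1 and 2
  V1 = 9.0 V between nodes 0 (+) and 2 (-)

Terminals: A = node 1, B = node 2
Nodal analysis, taking node 2 as the 0 V reference.
Source V1 fixes V_0 = 9 V.
KCL at each unknown node (sum of currents leaving = 0; resistances in Ω):
  Node 1: (V_1 - 9)/20 + (V_1 - 0)/1000 = 0
Collecting terms: 0.051 × V_1 = 0.45  =>  V_1 = 8.824 V
Power in each resistor, P = (ΔV)²/R:
  P_R1 = (9 - 8.824)²/20 = 0.001557 W
  P_R2 = (8.824 - 0)²/1000 = 0.07785 W
P_total = P_R1 + P_R2 = 0.07941 W

Final answer: 0.07941 W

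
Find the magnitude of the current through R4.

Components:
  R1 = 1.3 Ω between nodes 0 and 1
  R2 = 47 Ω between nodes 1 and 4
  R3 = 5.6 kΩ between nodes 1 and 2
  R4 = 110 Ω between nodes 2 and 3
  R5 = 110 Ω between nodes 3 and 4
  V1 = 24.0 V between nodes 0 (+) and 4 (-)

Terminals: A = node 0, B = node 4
Nodal analysis, taking node 4 as the 0 V reference.
Source V1 fixes V_0 = 24 V.
KCL at each unknown node (sum of currents leaving = 0; resistances in Ω):
  Node 1: (V_1 - 24)/1.3 + (V_1 - 0)/47 + (V_1 - V_2)/5600 = 0
  Node 2: (V_2 - V_1)/5600 + (V_2 - V_3)/110 = 0
  Node 3: (V_3 - V_2)/110 + (V_3 - 0)/110 = 0
Collecting terms (coefficients in siemens):
  0.7907·V_1 - 0.0001786·V_2 = 18.46
  0.009269·V_2 - 0.0001786·V_1 - 0.009091·V_3 = 0
  0.01818·V_3 - 0.009091·V_2 = 0
Solving these 3 simultaneous equations (Gaussian elimination) gives:
  V_1 = 23.35 V, V_2 = 0.8826 V, V_3 = 0.4413 V
I_R4 = (V_2 - V_3)/R4 = (0.8826 - 0.4413)/110 = 0.004012 A
|I_R4| = 0.004012 A

Final answer: |I_R4| = 0.004012 A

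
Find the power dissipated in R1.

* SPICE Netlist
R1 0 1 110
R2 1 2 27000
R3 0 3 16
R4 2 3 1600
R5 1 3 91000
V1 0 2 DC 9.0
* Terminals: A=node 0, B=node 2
Nodal analysis, taking node 2 as the 0 V reference.
Source V1 fixes V_0 = 9 V.
KCL at each unknown node (sum of currents leaving = 0; resistances in Ω):
  Node 1: (V_1 - 9)/110 + (V_1 - 0)/27000 + (V_1 - V_3)/91000 = 0
  Node 3: (V_3 - 9)/16 + (V_3 - 0)/1600 + (V_3 - V_1)/91000 = 0
Collecting terms (coefficients in siemens):
  0.009139·V_1 - 0.00001099·V_3 = 0.08182
  0.06314·V_3 - 0.00001099·V_1 = 0.5625
Determinant D = (0.009139)(0.06314) - (-0.00001099)(-0.00001099) = 0.000577
V_1 = [(0.08182)(0.06314) - (-0.00001099)(0.5625)]/D = 8.963 V
V_3 = [(0.009139)(0.5625) - (0.08182)(-0.00001099)]/D = 8.911 V
I_R1 = (V_0 - V_1)/R1 = (9 - 8.963)/110 = 0.0003326 A
P_R1 = I_R1² × R1 = (0.0003326)² × 110 = 0.00001217 W

Final answer: 1.217e-05 W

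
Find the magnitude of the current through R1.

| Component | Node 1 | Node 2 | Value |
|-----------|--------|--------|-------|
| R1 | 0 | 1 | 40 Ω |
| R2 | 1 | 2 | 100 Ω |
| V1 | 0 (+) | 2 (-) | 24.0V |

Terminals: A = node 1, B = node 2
Nodal analysis, taking node 2 as the 0 V reference.
Source V1 fixes V_0 = 24 V.
KCL at each unknown node (sum of currents leaving = 0; resistances in Ω):
  Node 1: (V_1 - 24)/40 + (V_1 - 0)/100 = 0
Collecting terms: 0.035 × V_1 = 0.6  =>  V_1 = 17.14 V
I_R1 = (V_0 - V_1)/R1 = (24 - 17.14)/40 = 0.1714 A
|I_R1| = 0.1714 A

Final answer: |I_R1| = 0.1714 A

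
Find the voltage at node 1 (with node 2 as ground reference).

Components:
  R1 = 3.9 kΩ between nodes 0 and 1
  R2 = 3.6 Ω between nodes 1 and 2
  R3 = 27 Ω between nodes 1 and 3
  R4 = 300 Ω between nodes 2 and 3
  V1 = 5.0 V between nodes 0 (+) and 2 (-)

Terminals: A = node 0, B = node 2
Nodal analysis, taking node 2 as the 0 V reference.
Source V1 fixes V_0 = 5 V.
KCL at each unknown node (sum of currents leaving = 0; resistances in Ω):
  Node 1: (V_1 - 5)/3900 + (V_1 - 0)/3.6 + (V_1 - V_3)/27 = 0
  Node 3: (V_3 - V_1)/27 + (V_3 - 0)/300 = 0
Collecting terms (coefficients in siemens):
  0.3151·V_1 - 0.03704·V_3 = 0.001282
  0.04037·V_3 - 0.03704·V_1 = 0
Determinant D = (0.3151)(0.04037) - (-0.03704)(-0.03704) = 0.01135
V_1 = [(0.001282)(0.04037) - (-0.03704)(0)]/D = 0.004561 V
V_3 = [(0.3151)(0) - (0.001282)(-0.03704)]/D = 0.004184 V
The requested potential is V_1 = 0.004561 V.

Final answer: V_1 = 0.004561 V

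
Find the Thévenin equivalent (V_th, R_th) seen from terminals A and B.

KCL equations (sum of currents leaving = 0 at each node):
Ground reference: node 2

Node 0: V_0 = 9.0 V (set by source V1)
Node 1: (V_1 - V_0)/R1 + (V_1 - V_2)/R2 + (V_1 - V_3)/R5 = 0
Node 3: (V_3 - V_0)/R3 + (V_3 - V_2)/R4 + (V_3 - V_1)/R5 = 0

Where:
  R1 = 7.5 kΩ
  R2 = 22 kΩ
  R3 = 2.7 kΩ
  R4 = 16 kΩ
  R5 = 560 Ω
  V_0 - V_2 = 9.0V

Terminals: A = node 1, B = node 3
Step 1 — V_th is the open-circuit voltage V_A - V_B (nothing connected across the terminals).
Nodal analysis, taking node 2 as the 0 V reference.
Source V1 fixes V_0 = 9 V.
KCL at each unknown node (sum of currents leaving = 0; resistances in Ω):
  Node 1: (V_1 - 9)/7500 + (V_1 - 0)/22000 + (V_1 - V_3)/560 = 0
  Node 3: (V_3 - 9)/2700 + (V_3 - 0)/16000 + (V_3 - V_1)/560 = 0
Collecting terms (coefficients in siemens):
  0.001965·V_1 - 0.001786·V_3 = 0.0012
  0.002219·V_3 - 0.001786·V_1 = 0.003333
Determinant D = (0.001965)(0.002219) - (-0.001786)(-0.001786) = 0.00000117
V_1 = [(0.0012)(0.002219) - (-0.001786)(0.003333)]/D = 7.365 V
V_3 = [(0.001965)(0.003333) - (0.0012)(-0.001786)]/D = 7.431 V
V_th = V_1 - V_3 = 7.365 - 7.431 = -0.06542 V
Step 2 — R_th: zero the source — replace V1 by a short circuit (node 2 merges into node 0) — and find the resistance seen between A (node 1) and B (node 3).
Reduce the network between node 1 (A) and node 3 (B) by series/parallel combination:
  Rp1 = R1 ‖ R2 (parallel, both between nodes 0 and 1) = 1/(1/7500 + 1/22000) = 5593 Ω
  Rp2 = R3 ‖ R4 (parallel, both between nodes 0 and 3) = 1/(1/2700 + 1/16000) = 2310 Ω
  Rs1 = Rp1 + Rp2 (series, joined only at node 0) = 5593 + 2310 = 7903 Ω
  Rp3 = R5 ‖ Rs1 (parallel, both between nodes 1 and 3) = 1/(1/560 + 1/7903) = 522.9 Ω
R_th = 522.9 Ω

Final answer: V_th = -0.06542 V, R_th = 522.9 Ω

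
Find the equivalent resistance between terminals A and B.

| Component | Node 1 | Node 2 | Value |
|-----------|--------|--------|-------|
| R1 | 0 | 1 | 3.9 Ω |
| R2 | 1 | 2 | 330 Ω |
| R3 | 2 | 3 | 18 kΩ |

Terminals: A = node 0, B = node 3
Reduce the network between node 0 (A) and node 3 (B) by series/parallel combination:
  Rs1 = R1 + R2 (series, joined only at node 1) = 3.9 + 330 = 333.9 Ω
  Rs2 = R3 + Rs1 (series, joined only at node 2) = 18000 + 333.9 = 18330 Ω
R_eq = 18.33 kΩ

Final answer: 18.33 kΩ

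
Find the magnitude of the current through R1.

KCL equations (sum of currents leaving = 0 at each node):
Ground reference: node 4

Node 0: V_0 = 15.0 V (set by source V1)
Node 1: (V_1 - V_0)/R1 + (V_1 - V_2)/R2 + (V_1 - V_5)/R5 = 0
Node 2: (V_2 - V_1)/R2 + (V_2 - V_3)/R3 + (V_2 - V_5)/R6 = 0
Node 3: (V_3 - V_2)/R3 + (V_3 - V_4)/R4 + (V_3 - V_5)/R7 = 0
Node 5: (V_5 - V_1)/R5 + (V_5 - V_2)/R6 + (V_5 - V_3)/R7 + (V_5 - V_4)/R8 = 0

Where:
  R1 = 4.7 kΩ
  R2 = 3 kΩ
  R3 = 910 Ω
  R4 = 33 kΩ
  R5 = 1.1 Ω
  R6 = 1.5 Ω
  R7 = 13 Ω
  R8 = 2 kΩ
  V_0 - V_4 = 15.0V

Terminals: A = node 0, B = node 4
Nodal analysis, taking node 4 as the 0 V reference.
Source V1 fixes V_0 = 15 V.
KCL at each unknown node (sum of currents leaving = 0; resistances in Ω):
  Node 1: (V_1 - 15)/4700 + (V_1 - V_2)/3000 + (V_1 - V_5)/1.1 = 0
  Node 2: (V_2 - V_1)/3000 + (V_2 - V_3)/910 + (V_2 - V_5)/1.5 = 0
  Node 3: (V_3 - V_2)/910 + (V_3 - 0)/33000 + (V_3 - V_5)/13 = 0
  Node 5: (V_5 - V_1)/1.1 + (V_5 - V_2)/1.5 + (V_5 - V_3)/13 + (V_5 - 0)/2000 = 0
Collecting terms (coefficients in siemens):
  0.9096·V_1 - 0.0003333·V_2 - 0.9091·V_5 = 0.003191
  0.6681·V_2 - 0.0003333·V_1 - 0.001099·V_3 - 0.6667·V_5 = 0
  0.07805·V_3 - 0.001099·V_2 - 0.07692·V_5 = 0
  1.653·V_5 - 0.9091·V_1 - 0.6667·V_2 - 0.07692·V_3 = 0
Solving these 4 simultaneous equations (Gaussian elimination) gives:
  V_1 = 4.297 V, V_2 = 4.294 V, V_3 = 4.293 V, V_5 = 4.294 V
I_R1 = (V_0 - V_1)/R1 = (15 - 4.297)/4700 = 0.002277 A
|I_R1| = 0.002277 A

Final answer: |I_R1| = 0.002277 A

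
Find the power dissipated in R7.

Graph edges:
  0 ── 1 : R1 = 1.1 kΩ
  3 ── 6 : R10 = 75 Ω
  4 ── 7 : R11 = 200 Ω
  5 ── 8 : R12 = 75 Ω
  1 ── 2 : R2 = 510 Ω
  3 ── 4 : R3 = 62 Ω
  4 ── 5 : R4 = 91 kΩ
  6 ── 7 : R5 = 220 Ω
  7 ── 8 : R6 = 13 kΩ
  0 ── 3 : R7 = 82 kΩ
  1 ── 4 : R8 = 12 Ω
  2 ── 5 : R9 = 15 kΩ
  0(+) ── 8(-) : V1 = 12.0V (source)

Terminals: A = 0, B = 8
Nodal analysis, taking node 8 as the 0 V reference.
Source V1 fixes V_0 = 12 V.
KCL at each unknown node (sum of currents leaving = 0; resistances in Ω):
  Node 1: (V_1 - 12)/1100 + (V_1 - V_2)/510 + (V_1 - V_4)/12 = 0
  Node 2: (V_2 - V_1)/510 + (V_2 - V_5)/15000 = 0
  Node 3: (V_3 - V_4)/62 + (V_3 - 12)/82000 + (V_3 - V_6)/75 = 0
  Node 4: (V_4 - V_3)/62 + (V_4 - V_5)/91000 + (V_4 - V_1)/12 + (V_4 - V_7)/200 = 0
  Node 5: (V_5 - V_4)/91000 + (V_5 - V_2)/15000 + (V_5 - 0)/75 = 0
  Node 6: (V_6 - V_7)/220 + (V_6 - V_3)/75 = 0
  Node 7: (V_7 - V_6)/220 + (V_7 - 0)/13000 + (V_7 - V_4)/200 = 0
Collecting terms (coefficients in siemens):
  0.0862·V_1 - 0.001961·V_2 - 0.08333·V_4 = 0.01091
  0.002027·V_2 - 0.001961·V_1 - 0.00006667·V_5 = 0
  0.02947·V_3 - 0.01613·V_4 - 0.01333·V_6 = 0.0001463
  0.1045·V_4 - 0.08333·V_1 - 0.01613·V_3 - 0.00001099·V_5 - 0.005·V_7 = 0
  0.01341·V_5 - 0.00006667·V_2 - 0.00001099·V_4 = 0
  0.01788·V_6 - 0.01333·V_3 - 0.004545·V_7 = 0
  0.009622·V_7 - 0.005·V_4 - 0.004545·V_6 = 0
Solving these 7 simultaneous equations (Gaussian elimination) gives:
  V_1 = 10.31 V, V_2 = 9.972 V, V_3 = 10.28 V, V_4 = 10.3 V
  V_5 = 0.05801 V, V_6 = 10.26 V, V_7 = 10.2 V
I_R7 = (V_0 - V_3)/R7 = (12 - 10.28)/82000 = 0.00002095 A
P_R7 = I_R7² × R7 = (0.00002095)² × 82000 = 0.00003598 W

Final answer: 3.598e-05 W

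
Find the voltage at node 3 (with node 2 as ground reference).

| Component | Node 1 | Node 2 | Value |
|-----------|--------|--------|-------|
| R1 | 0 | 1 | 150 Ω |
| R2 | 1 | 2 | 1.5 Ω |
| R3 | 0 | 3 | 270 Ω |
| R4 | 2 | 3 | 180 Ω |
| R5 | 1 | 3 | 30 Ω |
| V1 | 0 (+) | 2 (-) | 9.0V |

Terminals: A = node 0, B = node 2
Nodal analysis, taking node 2 as the 0 V reference.
Source V1 fixes V_0 = 9 V.
KCL at each unknown node (sum of currents leaving = 0; resistances in Ω):
  Node 1: (V_1 - 9)/150 + (V_1 - 0)/1.5 + (V_1 - V_3)/30 = 0
  Node 3: (V_3 - 9)/270 + (V_3 - 0)/180 + (V_3 - V_1)/30 = 0
Collecting terms (coefficients in siemens):
  0.7067·V_1 - 0.03333·V_3 = 0.06
  0.04259·V_3 - 0.03333·V_1 = 0.03333
Determinant D = (0.7067)(0.04259) - (-0.03333)(-0.03333) = 0.02899
V_1 = [(0.06)(0.04259) - (-0.03333)(0.03333)]/D = 0.1265 V
V_3 = [(0.7067)(0.03333) - (0.06)(-0.03333)]/D = 0.8816 V
The requested potential is V_3 = 0.8816 V.

Final answer: V_3 = 0.8816 V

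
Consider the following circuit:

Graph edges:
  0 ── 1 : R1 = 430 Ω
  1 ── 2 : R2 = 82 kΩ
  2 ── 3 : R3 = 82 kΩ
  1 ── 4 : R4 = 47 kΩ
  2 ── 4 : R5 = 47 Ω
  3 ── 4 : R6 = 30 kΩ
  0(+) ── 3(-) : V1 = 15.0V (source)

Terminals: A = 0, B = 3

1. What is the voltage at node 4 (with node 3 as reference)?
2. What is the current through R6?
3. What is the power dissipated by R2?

Nodal analysis, taking node 3 as the 0 V reference.
Source V1 fixes V_0 = 15 V.
KCL at each unknown node (sum of currents leaving = 0; resistances in Ω):
  Node 1: (V_1 - 15)/430 + (V_1 - V_2)/82000 + (V_1 - V_4)/47000 = 0
  Node 2: (V_2 - V_1)/82000 + (V_2 - 0)/82000 + (V_2 - V_4)/47 = 0
  Node 4: (V_4 - V_1)/47000 + (V_4 - V_2)/47 + (V_4 - 0)/30000 = 0
Collecting terms (coefficients in siemens):
  0.002359·V_1 - 0.0000122·V_2 - 0.00002128·V_4 = 0.03488
  0.0213·V_2 - 0.0000122·V_1 - 0.02128·V_4 = 0
  0.02133·V_4 - 0.00002128·V_1 - 0.02128·V_2 = 0
Solving these 3 simultaneous equations (Gaussian elimination) gives:
  V_1 = 14.88 V, V_2 = 6.304 V, V_4 = 6.303 V
Part 1:
  Read off the nodal solution: V_4 = 6.303 V
Part 2:
  I_R6 = (V_3 - V_4)/R6 = (0 - 6.303)/30000 = -0.0002101 A
  Magnitude: I_R6 = 0.0002101 A
Part 3:
  I_R2 = (V_1 - V_2)/R2 = (14.88 - 6.304)/82000 = 0.0001045 A
  P_R2 = I_R2² × R2 = (0.0001045)² × 82000 = 0.0008962 W

Final answers:
1. V_4 = 6.303 V
2. I_R6 = 0.0002101 A
3. P_R2 = 0.0008962 W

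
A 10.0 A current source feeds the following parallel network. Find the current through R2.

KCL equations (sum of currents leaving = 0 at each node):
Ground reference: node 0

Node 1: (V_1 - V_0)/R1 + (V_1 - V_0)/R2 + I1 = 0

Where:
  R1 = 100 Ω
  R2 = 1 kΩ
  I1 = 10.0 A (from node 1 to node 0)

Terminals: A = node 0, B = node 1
All resistors sit directly between nodes 0 and 1, so they are in parallel and share one voltage V; the full source current 10 A splits among them.
1/R_par = 1/100 + 1/1000 = 0.011 S  =>  R_par = 90.91 Ω
V = I × R_par = 10 × 90.91 = 909.1 V
I_R2 = V/R2 = 909.1/1000 = 0.9091 A

Final answer: 0.9091 A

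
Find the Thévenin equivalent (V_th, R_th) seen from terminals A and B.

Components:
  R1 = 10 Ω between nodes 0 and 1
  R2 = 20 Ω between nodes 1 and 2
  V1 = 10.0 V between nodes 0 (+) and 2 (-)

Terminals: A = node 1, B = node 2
Step 1 — V_th is the open-circuit voltage V_A - V_B (nothing connected across the terminals).
Nodal analysis, taking node 2 as the 0 V reference.
Source V1 fixes V_0 = 10 V.
KCL at each unknown node (sum of currents leaving = 0; resistances in Ω):
  Node 1: (V_1 - 10)/10 + (V_1 - 0)/20 = 0
Collecting terms: 0.15 × V_1 = 1  =>  V_1 = 6.667 V
V_th = V_1 - V_2 = 6.667 - 0 = 6.667 V
Step 2 — R_th: zero the source — replace V1 by a short circuit (node 2 merges into node 0) — and find the resistance seen between A (node 1) and B (node 0).
Reduce the network between node 1 (A) and node 0 (B) by series/parallel combination:
  Rp1 = R1 ‖ R2 (parallel, both between nodes 0 and 1) = 1/(1/10 + 1/20) = 6.667 Ω
R_th = 6.667 Ω

Final answer: V_th = 6.667 V, R_th = 6.667 Ω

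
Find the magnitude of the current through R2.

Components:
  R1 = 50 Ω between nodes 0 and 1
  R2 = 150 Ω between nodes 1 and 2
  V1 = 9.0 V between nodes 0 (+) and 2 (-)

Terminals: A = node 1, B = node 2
Nodal analysis, taking node 2 as the 0 V reference.
Source V1 fixes V_0 = 9 V.
KCL at each unknown node (sum of currents leaving = 0; resistances in Ω):
  Node 1: (V_1 - 9)/50 + (V_1 - 0)/150 = 0
Collecting terms: 0.02667 × V_1 = 0.18  =>  V_1 = 6.75 V
I_R2 = (V_1 - V_2)/R2 = (6.75 - 0)/150 = 0.045 A
|I_R2| = 0.045 A

Final answer: |I_R2| = 0.045 A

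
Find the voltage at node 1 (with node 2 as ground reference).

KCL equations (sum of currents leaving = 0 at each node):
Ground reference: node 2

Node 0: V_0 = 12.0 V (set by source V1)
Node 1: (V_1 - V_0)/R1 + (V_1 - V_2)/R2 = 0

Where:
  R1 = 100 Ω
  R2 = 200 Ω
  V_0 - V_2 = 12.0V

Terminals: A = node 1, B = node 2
Nodal analysis, taking node 2 as the 0 V reference.
Source V1 fixes V_0 = 12 V.
KCL at each unknown node (sum of currents leaving = 0; resistances in Ω):
  Node 1: (V_1 - 12)/100 + (V_1 - 0)/200 = 0
Collecting terms: 0.015 × V_1 = 0.12  =>  V_1 = 8 V
The requested potential is V_1 = 8 V.

Final answer: V_1 = 8 V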